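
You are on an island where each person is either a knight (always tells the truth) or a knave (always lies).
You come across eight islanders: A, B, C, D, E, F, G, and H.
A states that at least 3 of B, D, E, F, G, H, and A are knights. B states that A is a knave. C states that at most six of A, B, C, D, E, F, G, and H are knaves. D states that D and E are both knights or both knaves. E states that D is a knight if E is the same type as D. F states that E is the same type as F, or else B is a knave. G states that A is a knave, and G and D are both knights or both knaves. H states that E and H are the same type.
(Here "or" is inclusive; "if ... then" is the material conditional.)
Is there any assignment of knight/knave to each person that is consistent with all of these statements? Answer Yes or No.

One consistent assignment: A=knight, B=knave, C=knight, D=knight, E=knight, F=knight, G=knave, H=knight.

Yes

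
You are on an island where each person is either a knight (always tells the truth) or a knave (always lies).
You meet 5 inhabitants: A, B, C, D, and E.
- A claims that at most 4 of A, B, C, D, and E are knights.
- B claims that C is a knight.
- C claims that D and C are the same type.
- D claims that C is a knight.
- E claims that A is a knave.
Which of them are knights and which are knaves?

Suppose A is a knave. Then A's statement "at most 4 of A, B, C, D, and E are knights" would have to be false. Checking the 16 ways to assign the others, none is consistent with every speaker.
(For instance, with B=knight, C=knight, D=knight, E=knave, A's claim "at most 4 of A, B, C, D, and E are knights" comes out true where it would need to be false.)
So A must be a knight, making "at most 4 of A, B, C, D, and E are knights" true. Taking A=knight, B=knight, C=knight, D=knight, E=knave, each remaining statement checks out:
  B (knight): "C is a knight" — true. ✓
  C (knight): "D and C are the same type" — true. ✓
  D (knight): "C is a knight" — true. ✓
  E (knave): "A is a knave" — false. ✓
This is the unique consistent assignment.

A is a knight, B is a knight, C is a knight, D is a knight, and E is a knave.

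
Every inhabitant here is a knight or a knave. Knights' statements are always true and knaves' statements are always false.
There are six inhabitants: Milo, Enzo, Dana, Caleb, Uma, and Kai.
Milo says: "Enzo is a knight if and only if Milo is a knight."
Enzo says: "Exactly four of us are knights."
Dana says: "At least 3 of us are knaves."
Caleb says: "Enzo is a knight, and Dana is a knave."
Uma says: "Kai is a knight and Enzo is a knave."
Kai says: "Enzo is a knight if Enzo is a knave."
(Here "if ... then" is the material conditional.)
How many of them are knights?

The unique consistent assignment is Milo=knight, Enzo=knight, Dana=knave, Caleb=knight, Uma=knave, Kai=knight.
That has 4 knights.

4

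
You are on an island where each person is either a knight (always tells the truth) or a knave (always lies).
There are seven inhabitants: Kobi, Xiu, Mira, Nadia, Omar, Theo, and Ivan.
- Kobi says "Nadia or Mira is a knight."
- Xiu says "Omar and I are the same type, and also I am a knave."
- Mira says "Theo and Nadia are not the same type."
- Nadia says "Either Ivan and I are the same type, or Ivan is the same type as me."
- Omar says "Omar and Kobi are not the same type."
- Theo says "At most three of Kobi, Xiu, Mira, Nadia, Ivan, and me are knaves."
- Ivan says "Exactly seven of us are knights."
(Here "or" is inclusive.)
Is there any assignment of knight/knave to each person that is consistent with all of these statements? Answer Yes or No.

No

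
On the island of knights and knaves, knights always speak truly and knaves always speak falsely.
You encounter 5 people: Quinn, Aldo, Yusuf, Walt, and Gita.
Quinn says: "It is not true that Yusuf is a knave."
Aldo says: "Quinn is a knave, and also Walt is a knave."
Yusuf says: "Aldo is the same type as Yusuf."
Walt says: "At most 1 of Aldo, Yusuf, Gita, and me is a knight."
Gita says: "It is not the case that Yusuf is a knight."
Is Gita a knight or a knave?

Gita is a knight.

Consistent assignments: {Quinn=knave, Aldo=knight, Yusuf=knave, Walt=knave, Gita=knight}
In every consistent assignment, Gita is a knight.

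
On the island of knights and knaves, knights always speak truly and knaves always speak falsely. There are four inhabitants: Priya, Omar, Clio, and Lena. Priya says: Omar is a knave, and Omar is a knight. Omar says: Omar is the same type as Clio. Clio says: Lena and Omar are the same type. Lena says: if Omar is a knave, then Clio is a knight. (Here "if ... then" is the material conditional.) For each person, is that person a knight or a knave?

Knights: Omar, Clio, and Lena. Knaves: Priya.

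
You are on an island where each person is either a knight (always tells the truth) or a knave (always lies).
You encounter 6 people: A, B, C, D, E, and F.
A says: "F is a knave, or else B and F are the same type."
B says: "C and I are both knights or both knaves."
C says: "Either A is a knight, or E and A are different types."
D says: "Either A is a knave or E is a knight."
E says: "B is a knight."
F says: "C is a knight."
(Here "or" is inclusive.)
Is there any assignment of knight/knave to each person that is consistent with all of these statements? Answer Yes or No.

Yes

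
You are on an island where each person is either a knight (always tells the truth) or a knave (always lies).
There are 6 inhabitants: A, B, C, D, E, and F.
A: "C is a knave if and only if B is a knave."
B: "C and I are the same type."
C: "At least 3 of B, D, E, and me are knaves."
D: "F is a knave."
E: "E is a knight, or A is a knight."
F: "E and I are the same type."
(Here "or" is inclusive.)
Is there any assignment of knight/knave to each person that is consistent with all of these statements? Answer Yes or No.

No

Checking all 64 assignments, each has at least one speaker whose statement's truth value contradicts their type.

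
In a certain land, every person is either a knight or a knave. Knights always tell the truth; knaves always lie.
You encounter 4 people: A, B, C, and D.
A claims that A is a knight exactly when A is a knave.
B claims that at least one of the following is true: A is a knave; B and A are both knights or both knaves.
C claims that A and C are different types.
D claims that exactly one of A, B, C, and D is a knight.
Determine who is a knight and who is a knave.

A is a knave, B is a knight, C is a knight, and D is a knave.

Since A is a knave, "A is a knight exactly when A is a knave" needs to be false, which holds.
As a knight, B's statement "at least one of the following is true: A is a knave; B and A are both knights or both knaves" should be True; it is.
As a knight, C's statement "A and C are different types" should be True; it is.
D is a knave, and the claim "exactly one of A, B, C, and D is a knight" is indeed false.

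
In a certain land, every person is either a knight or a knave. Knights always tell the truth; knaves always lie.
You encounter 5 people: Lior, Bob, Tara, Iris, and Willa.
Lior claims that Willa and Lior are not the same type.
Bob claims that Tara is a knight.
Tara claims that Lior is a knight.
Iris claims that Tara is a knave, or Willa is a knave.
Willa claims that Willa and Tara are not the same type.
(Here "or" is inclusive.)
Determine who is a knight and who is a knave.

Lior is a knave, Bob is a knave, Tara is a knave, Iris is a knight, and Willa is a knave.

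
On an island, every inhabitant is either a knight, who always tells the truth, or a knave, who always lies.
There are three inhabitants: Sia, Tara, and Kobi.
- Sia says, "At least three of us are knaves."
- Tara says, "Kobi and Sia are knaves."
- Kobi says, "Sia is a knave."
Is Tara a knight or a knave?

Consistent assignments: {Sia=knave, Tara=knave, Kobi=knight}
In every consistent assignment, Tara is a knave.

Tara is a knave.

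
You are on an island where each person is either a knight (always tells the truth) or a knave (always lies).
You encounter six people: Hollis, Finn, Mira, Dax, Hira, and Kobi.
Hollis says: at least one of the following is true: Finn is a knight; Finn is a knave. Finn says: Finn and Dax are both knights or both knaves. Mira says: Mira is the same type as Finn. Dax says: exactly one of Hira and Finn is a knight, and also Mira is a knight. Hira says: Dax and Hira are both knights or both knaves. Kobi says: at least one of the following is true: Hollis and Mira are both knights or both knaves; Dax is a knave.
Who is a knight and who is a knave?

Knights: Hollis, Finn, Mira, Dax, and Kobi. Knaves: Hira.

Hollis (knight): "at least one of the following is true: Finn is a knight; Finn is a knave" — True. ✓
Finn is a knight, and the claim "Finn and Dax are both knights or both knaves" is indeed True.
Mira is a knight; "Mira is the same type as Finn" is True, as required.
Dax (knight): "exactly one of Hira and Finn is a knight, and also Mira is a knight" — True. ✓
Hira is a knave; "Dax and Hira are both knights or both knaves" is False, as required.
Kobi is a knight, and the claim "at least one of the following is true: Hollis and Mira are both knights or both knaves; Dax is a knave" is indeed True.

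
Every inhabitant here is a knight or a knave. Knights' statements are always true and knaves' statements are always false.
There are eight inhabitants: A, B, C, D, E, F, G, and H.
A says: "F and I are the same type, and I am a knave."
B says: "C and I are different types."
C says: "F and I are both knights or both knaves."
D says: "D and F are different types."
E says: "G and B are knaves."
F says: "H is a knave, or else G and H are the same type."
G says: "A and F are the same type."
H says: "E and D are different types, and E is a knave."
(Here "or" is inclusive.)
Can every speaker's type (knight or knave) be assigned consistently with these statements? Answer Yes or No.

No

Checking all 256 assignments, each has at least one speaker whose statement's truth value contradicts their type.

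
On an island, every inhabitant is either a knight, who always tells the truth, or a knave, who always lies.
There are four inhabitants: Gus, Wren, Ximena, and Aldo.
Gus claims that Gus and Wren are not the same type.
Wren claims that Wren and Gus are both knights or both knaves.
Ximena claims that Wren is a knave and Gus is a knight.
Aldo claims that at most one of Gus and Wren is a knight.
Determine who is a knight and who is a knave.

Suppose Gus is a knave. Then Gus's statement "Gus and Wren are not the same type" would have to be false. Checking the 8 ways to assign the others, none is consistent with every speaker.
(For instance, with Wren=knave, Ximena=knight, Aldo=knight, Wren's claim "Wren and Gus are both knights or both knaves" comes out true where it would need to be false.)
So Gus must be a knight, making "Gus and Wren are not the same type" true. Taking Gus=knight, Wren=knave, Ximena=knight, Aldo=knight, each remaining statement checks out:
  Wren (knave): "Wren and Gus are both knights or both knaves" — false. ✓
  Ximena (knight): "Wren is a knave and Gus is a knight" — true. ✓
  Aldo (knight): "at most one of Gus and Wren is a knight" — true. ✓
This is the unique consistent assignment.

Knights: Gus, Ximena, and Aldo. Knaves: Wren.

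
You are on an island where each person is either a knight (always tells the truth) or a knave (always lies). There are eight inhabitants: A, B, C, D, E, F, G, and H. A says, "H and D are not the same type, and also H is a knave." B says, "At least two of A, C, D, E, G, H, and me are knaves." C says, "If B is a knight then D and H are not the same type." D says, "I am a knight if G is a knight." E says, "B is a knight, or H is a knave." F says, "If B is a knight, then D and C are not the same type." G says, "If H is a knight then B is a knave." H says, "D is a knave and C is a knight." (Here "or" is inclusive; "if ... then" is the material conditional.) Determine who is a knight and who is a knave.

As a knave, A's statement "H and D are not the same type, and also H is a knave" should be false; it is.
B (knight): "at least two of A, C, D, E, G, H, and me are knaves" — True. ✓
C is a knave, and the claim "if B is a knight then D and H are not the same type" is indeed false.
D (knave): "I am a knight if G is a knight" — false. ✓
E is a knight; "B is a knight, or H is a knave" is True, as required.
Since F is a knave, "if B is a knight, then D and C are not the same type" needs to be false, which holds.
As a knight, G's statement "if H is a knight then B is a knave" should be True; it is.
H is a knave, and the claim "D is a knave and C is a knight" is indeed false.

A is a knave, B is a knight, C is a knave, D is a knave, E is a knight, F is a knave, G is a knight, and H is a knave.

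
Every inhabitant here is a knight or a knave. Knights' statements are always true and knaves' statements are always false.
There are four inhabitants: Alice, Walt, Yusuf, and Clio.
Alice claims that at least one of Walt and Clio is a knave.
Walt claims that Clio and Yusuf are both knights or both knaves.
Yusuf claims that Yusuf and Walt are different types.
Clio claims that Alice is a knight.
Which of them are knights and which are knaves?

Alice is a knight, Walt is a knave, Yusuf is a knave, and Clio is a knight.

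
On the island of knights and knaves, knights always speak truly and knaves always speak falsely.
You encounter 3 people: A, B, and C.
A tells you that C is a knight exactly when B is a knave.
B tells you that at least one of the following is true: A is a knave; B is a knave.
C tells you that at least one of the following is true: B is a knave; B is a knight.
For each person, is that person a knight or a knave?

A is a knave, B is a knight, and C is a knight.

Suppose A is a knight. Then A's statement "C is a knight exactly when B is a knave" would have to be true. Checking the 4 ways to assign the others, none is consistent with every speaker.
(For instance, with B=knight, C=knight, A's claim "C is a knight exactly when B is a knave" comes out false where it would need to be true.)
So A must be a knave, making "C is a knight exactly when B is a knave" false. Taking A=knave, B=knight, C=knight, each remaining statement checks out:
  B (knight): "at least one of the following is true: A is a knave; B is a knave" — true. ✓
  C (knight): "at least one of the following is true: B is a knave; B is a knight" — true. ✓
This is the unique consistent assignment.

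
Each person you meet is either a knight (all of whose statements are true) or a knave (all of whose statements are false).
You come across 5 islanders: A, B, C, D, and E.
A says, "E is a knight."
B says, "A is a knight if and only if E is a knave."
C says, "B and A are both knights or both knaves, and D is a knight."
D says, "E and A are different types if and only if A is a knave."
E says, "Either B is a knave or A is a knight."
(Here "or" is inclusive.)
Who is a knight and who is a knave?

Suppose A is a knave. Then A's statement "E is a knight" would have to be false. Checking the 16 ways to assign the others, none is consistent with every speaker.
(For instance, with B=knave, C=knave, D=knight, E=knight, A's claim "E is a knight" comes out true where it would need to be false.)
So A must be a knight, making "E is a knight" true. Taking A=knight, B=knave, C=knave, D=knight, E=knight, each remaining statement checks out:
  B (knave): "A is a knight if and only if E is a knave" — false. ✓
  C (knave): "B and A are both knights or both knaves, and D is a knight" — false. ✓
  D (knight): "E and A are different types if and only if A is a knave" — true. ✓
  E (knight): "either B is a knave or A is a knight" — true. ✓
This is the unique consistent assignment.

A is a knight, B is a knave, C is a knave, D is a knight, and E is a knight.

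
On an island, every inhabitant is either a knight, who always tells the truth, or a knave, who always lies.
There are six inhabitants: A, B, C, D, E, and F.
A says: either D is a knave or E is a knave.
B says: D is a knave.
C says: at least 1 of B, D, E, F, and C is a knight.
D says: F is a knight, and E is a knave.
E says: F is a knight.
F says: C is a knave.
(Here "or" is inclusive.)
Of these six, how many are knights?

The unique consistent assignment is A=knight, B=knight, C=knight, D=knave, E=knave, F=knave.
That has 3 knights.

3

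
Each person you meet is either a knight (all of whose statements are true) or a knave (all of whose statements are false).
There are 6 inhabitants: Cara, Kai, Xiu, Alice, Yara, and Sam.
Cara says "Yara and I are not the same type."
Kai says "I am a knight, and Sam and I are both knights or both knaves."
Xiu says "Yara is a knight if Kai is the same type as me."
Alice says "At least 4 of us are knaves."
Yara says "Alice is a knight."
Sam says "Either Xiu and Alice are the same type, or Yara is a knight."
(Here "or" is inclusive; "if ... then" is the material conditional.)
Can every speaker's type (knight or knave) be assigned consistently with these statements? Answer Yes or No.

No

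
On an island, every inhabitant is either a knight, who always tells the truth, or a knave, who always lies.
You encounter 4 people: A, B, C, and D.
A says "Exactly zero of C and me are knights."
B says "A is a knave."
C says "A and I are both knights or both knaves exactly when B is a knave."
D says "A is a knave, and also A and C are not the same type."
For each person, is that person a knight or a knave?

Suppose A is a knight. Then A's statement "exactly zero of C and me are knights" would have to be true. Checking the 8 ways to assign the others, none is consistent with every speaker.
(For instance, with B=knight, C=knight, D=knight, A's claim "exactly zero of C and me are knights" comes out false where it would need to be true.)
So A must be a knave, making "exactly zero of C and me are knights" false. Taking A=knave, B=knight, C=knight, D=knight, each remaining statement checks out:
  B (knight): "A is a knave" — true. ✓
  C (knight): "A and I are both knights or both knaves exactly when B is a knave" — true. ✓
  D (knight): "A is a knave, and also A and C are not the same type" — true. ✓
This is the unique consistent assignment.

Knights: B, C, and D. Knaves: A.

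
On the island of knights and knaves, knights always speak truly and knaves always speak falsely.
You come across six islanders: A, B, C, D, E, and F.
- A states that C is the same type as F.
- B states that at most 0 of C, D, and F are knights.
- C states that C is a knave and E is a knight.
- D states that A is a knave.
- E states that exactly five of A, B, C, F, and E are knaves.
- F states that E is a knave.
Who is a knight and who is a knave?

Since A is a knave, "C is the same type as F" needs to be false, which holds.
B is a knave, and the claim "at most 0 of C, D, and F are knights" is indeed false.
As a knave, C's statement "C is a knave and E is a knight" should be false; it is.
D is a knight, so "A is a knave" must be true — and it is.
E is a knave; "exactly five of A, B, C, F, and E are knaves" is false, as required.
F is a knight, and the claim "E is a knave" is indeed true.

A is a knave, B is a knave, C is a knave, D is a knight, E is a knave, and F is a knight.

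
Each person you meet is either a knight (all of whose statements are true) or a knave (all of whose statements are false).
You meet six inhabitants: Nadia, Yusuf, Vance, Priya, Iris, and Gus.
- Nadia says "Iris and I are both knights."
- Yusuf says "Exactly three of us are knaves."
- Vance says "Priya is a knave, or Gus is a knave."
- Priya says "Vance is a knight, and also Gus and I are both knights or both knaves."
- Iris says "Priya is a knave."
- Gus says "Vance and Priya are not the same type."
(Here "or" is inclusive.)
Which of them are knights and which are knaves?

Nadia is a knight, Yusuf is a knave, Vance is a knight, Priya is a knave, Iris is a knight, and Gus is a knight.

Nadia (knight): "Iris and I are both knights" — true. ✓
Yusuf (knave): "exactly three of us are knaves" — false. ✓
Vance (knight): "Priya is a knave, or Gus is a knave" — true. ✓
Priya (knave): "Vance is a knight, and also Gus and I are both knights or both knaves" — false. ✓
Since Iris is a knight, "Priya is a knave" needs to be true, which holds.
As a knight, Gus's statement "Vance and Priya are not the same type" should be true; it is.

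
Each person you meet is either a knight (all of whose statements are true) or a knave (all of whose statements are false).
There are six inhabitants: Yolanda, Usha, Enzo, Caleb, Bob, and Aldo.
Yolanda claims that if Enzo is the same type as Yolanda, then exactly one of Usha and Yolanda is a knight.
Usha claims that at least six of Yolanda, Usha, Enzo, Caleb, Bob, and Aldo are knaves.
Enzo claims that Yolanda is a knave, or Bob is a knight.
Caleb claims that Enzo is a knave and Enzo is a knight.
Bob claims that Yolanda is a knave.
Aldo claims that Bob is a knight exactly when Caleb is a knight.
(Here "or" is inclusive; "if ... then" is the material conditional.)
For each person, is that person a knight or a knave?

Yolanda is a knight, Usha is a knave, Enzo is a knave, Caleb is a knave, Bob is a knave, and Aldo is a knight.

Yolanda is a knight, and the claim "if Enzo is the same type as Yolanda, then exactly one of Usha and Yolanda is a knight" is indeed True.
As a knave, Usha's statement "at least six of Yolanda, Usha, Enzo, Caleb, Bob, and Aldo are knaves" should be false; it is.
Since Enzo is a knave, "Yolanda is a knave, or Bob is a knight" needs to be false, which holds.
Caleb is a knave; "Enzo is a knave and Enzo is a knight" is false, as required.
Since Bob is a knave, "Yolanda is a knave" needs to be false, which holds.
Aldo is a knight, and the claim "Bob is a knight exactly when Caleb is a knight" is indeed True.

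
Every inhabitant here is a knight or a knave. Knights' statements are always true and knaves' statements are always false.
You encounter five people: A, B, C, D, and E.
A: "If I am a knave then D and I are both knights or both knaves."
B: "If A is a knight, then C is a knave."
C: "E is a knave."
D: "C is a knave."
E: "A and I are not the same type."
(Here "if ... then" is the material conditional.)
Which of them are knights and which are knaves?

A is a knave; "if I am a knave then D and I are both knights or both knaves" is false, as required.
Since B is a knight, "if A is a knight, then C is a knave" needs to be True, which holds.
Since C is a knave, "E is a knave" needs to be false, which holds.
D (knight): "C is a knave" — True. ✓
As a knight, E's statement "A and I are not the same type" should be True; it is.

Knights: B, D, and E. Knaves: A and C.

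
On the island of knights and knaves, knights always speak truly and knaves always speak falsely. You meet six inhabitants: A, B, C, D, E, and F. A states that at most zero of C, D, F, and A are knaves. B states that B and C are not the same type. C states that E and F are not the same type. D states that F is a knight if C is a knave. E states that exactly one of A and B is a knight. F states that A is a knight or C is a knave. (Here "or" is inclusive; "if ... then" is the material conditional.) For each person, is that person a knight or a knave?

A is a knave, B is a knight, C is a knave, D is a knight, E is a knight, and F is a knight.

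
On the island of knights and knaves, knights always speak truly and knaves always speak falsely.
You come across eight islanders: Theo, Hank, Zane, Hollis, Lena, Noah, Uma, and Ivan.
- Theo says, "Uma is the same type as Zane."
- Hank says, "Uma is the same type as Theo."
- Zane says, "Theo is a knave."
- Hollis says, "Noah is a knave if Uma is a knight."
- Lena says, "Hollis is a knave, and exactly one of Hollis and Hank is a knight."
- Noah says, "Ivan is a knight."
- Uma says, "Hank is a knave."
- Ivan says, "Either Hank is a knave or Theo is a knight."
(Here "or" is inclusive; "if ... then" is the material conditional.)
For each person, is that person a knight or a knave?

Theo is a knave, Hank is a knight, Zane is a knight, Hollis is a knight, Lena is a knave, Noah is a knave, Uma is a knave, and Ivan is a knave.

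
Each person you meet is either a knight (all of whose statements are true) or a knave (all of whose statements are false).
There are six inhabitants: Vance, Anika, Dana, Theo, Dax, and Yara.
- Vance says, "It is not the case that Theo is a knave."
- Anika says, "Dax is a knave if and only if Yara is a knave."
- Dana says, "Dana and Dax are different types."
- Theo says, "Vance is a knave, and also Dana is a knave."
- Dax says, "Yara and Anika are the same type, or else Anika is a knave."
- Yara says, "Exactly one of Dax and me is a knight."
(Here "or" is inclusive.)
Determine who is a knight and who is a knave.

Vance is a knave, Anika is a knight, Dana is a knight, Theo is a knave, Dax is a knave, and Yara is a knave.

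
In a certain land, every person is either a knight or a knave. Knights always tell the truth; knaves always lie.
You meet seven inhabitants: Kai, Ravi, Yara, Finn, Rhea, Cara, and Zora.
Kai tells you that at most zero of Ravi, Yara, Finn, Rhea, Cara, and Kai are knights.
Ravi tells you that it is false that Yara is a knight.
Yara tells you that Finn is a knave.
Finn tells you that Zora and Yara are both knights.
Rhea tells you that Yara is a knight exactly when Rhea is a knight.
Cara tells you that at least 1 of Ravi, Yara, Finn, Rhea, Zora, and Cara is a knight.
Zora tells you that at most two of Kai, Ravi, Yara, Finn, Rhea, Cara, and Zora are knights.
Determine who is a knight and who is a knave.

Since Kai is a knave, "at most zero of Ravi, Yara, Finn, Rhea, Cara, and Kai are knights" needs to be false, which holds.
As a knave, Ravi's statement "it is false that Yara is a knight" should be false; it is.
Yara is a knight, so "Finn is a knave" must be true — and it is.
As a knave, Finn's statement "Zora and Yara are both knights" should be false; it is.
As a knight, Rhea's statement "Yara is a knight exactly when Rhea is a knight" should be true; it is.
Cara is a knight; "at least 1 of Ravi, Yara, Finn, Rhea, Zora, and Cara is a knight" is true, as required.
Zora is a knave, so "at most two of Kai, Ravi, Yara, Finn, Rhea, Cara, and Zora are knights" must be false — and it is.

Kai is a knave, Ravi is a knave, Yara is a knight, Finn is a knave, Rhea is a knight, Cara is a knight, and Zora is a knave.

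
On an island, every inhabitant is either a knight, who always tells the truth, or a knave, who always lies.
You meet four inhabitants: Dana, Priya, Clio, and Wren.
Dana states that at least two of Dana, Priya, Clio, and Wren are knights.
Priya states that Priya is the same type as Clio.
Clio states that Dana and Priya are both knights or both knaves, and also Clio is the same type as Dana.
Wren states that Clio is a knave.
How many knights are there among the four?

3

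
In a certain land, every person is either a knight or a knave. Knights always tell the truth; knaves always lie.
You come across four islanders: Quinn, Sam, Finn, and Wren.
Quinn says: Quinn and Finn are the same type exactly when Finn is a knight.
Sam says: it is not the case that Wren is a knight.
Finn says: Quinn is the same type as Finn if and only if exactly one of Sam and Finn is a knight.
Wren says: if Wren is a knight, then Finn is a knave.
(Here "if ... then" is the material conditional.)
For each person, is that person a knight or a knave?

Knights: Wren. Knaves: Quinn, Sam, and Finn.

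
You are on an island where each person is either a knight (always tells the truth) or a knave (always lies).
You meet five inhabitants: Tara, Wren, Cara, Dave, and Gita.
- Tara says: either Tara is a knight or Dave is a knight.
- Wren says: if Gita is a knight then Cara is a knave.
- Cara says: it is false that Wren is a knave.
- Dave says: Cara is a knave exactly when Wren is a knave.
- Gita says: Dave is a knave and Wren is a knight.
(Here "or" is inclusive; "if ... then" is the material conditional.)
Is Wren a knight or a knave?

Wren is a knight.

Consistent assignments: {Tara=knight, Wren=knight, Cara=knight, Dave=knight, Gita=knave}
In every consistent assignment, Wren is a knight.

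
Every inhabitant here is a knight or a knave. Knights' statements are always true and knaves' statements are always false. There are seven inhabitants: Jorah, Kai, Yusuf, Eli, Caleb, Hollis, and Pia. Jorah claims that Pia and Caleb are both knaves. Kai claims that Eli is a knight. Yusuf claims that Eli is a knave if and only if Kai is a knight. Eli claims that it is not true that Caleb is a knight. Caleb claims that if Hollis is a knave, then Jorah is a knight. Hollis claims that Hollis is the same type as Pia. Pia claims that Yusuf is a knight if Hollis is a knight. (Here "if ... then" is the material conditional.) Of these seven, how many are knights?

3

The unique consistent assignment is Jorah=knave, Kai=knight, Yusuf=knave, Eli=knight, Caleb=knave, Hollis=knave, Pia=knight.
That has 3 knights.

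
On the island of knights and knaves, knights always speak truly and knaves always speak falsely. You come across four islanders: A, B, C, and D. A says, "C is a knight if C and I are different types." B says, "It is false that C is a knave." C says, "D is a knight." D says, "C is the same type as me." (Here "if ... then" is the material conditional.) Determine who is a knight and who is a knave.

A is a knight, B is a knight, C is a knight, and D is a knight.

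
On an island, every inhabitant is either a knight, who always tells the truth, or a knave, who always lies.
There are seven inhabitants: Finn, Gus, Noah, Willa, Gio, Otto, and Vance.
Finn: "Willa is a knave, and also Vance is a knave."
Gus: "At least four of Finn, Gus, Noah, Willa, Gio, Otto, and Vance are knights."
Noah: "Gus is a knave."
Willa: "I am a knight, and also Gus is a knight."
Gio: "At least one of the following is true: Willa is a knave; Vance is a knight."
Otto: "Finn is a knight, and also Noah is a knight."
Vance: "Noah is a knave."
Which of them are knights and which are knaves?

Knights: Gus, Willa, Gio, and Vance. Knaves: Finn, Noah, and Otto.

Finn is a knave, so "Willa is a knave, and also Vance is a knave" must be False — and it is.
Gus is a knight; "at least four of Finn, Gus, Noah, Willa, Gio, Otto, and Vance are knights" is true, as required.
Since Noah is a knave, "Gus is a knave" needs to be False, which holds.
Since Willa is a knight, "I am a knight, and also Gus is a knight" needs to be true, which holds.
Gio (knight): "at least one of the following is true: Willa is a knave; Vance is a knight" — true. ✓
Since Otto is a knave, "Finn is a knight, and also Noah is a knight" needs to be False, which holds.
Since Vance is a knight, "Noah is a knave" needs to be true, which holds.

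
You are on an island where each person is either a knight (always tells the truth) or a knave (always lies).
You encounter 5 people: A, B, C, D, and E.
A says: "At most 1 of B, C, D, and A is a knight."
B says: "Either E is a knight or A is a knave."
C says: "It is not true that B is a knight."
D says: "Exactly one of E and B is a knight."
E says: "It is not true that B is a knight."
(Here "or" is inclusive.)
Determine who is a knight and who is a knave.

Suppose A is a knight. Then A's statement "at most 1 of B, C, D, and A is a knight" would have to be true. Checking the 16 ways to assign the others, none is consistent with every speaker.
(For instance, with B=knight, C=knave, D=knight, E=knave, A's claim "at most 1 of B, C, D, and A is a knight" comes out false where it would need to be true.)
So A must be a knave, making "at most 1 of B, C, D, and A is a knight" false. Taking A=knave, B=knight, C=knave, D=knight, E=knave, each remaining statement checks out:
  B (knight): "either E is a knight or A is a knave" — true. ✓
  C (knave): "it is not true that B is a knight" — false. ✓
  D (knight): "exactly one of E and B is a knight" — true. ✓
  E (knave): "it is not true that B is a knight" — false. ✓
This is the unique consistent assignment.

A is a knave, B is a knight, C is a knave, D is a knight, and E is a knave.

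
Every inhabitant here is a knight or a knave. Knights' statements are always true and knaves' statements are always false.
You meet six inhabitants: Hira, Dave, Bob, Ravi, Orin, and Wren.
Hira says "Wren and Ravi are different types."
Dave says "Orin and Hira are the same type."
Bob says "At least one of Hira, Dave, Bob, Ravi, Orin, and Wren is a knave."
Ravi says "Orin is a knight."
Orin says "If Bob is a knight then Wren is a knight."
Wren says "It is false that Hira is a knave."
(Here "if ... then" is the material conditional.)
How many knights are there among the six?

The unique consistent assignment is Hira=knave, Dave=knight, Bob=knight, Ravi=knave, Orin=knave, Wren=knave.
That has 2 knights.

2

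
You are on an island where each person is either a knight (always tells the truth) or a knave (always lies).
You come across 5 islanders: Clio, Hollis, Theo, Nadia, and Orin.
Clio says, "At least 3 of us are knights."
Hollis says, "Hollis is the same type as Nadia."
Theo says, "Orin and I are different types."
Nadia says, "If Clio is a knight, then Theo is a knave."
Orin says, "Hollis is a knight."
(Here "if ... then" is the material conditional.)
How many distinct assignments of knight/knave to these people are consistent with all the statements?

2

Consistent assignments:
  Clio=knave, Hollis=knave, Theo=knight, Nadia=knight, Orin=knave
  Clio=knave, Hollis=knave, Theo=knave, Nadia=knight, Orin=knave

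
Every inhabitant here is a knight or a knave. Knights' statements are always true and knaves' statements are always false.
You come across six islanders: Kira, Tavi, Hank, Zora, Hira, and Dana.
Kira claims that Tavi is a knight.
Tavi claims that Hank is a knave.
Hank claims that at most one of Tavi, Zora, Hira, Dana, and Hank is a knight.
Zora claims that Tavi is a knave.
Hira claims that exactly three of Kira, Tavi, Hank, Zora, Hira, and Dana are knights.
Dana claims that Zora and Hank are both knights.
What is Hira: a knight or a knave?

Hira is a knight.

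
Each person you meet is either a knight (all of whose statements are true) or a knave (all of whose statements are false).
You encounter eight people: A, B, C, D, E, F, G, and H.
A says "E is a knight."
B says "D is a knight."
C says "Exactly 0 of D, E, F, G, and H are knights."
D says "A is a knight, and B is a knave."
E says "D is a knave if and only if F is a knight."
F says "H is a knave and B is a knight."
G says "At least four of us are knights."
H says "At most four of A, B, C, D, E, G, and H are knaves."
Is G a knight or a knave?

G is a knave.

Consistent assignments: {A=knave, B=knave, C=knight, D=knave, E=knave, F=knave, G=knave, H=knave}
In every consistent assignment, G is a knave.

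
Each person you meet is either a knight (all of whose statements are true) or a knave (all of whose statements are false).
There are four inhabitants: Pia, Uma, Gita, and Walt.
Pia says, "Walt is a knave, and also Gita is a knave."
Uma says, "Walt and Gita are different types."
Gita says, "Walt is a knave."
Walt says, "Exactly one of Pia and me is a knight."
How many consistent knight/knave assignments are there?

2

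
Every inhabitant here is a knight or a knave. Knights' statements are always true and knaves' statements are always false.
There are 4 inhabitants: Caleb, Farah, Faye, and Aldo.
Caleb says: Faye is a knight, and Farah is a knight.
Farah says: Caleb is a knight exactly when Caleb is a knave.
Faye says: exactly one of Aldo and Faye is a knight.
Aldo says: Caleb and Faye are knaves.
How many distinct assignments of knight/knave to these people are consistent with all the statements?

1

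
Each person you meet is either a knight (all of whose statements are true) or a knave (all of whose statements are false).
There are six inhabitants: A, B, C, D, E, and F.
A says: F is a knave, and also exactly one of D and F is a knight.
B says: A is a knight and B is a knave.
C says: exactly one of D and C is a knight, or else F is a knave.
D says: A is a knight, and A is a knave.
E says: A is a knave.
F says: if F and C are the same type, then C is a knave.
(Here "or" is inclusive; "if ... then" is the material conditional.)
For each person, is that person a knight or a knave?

A is a knave, B is a knave, C is a knave, D is a knave, E is a knight, and F is a knight.

A is a knave, and the claim "F is a knave, and also exactly one of D and F is a knight" is indeed false.
B is a knave, so "A is a knight and B is a knave" must be false — and it is.
C (knave): "exactly one of D and C is a knight, or else F is a knave" — false. ✓
As a knave, D's statement "A is a knight, and A is a knave" should be false; it is.
E is a knight, so "A is a knave" must be true — and it is.
F is a knight, and the claim "if F and C are the same type, then C is a knave" is indeed true.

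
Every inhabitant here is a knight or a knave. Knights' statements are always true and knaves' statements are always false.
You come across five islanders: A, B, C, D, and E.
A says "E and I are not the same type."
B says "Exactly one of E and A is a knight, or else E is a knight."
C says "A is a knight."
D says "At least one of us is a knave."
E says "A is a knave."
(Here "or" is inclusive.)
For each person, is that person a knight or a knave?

A is a knight, B is a knight, C is a knight, D is a knight, and E is a knave.

As a knight, A's statement "E and I are not the same type" should be true; it is.
B is a knight, and the claim "exactly one of E and A is a knight, or else E is a knight" is indeed true.
As a knight, C's statement "A is a knight" should be true; it is.
D is a knight, so "at least one of us is a knave" must be true — and it is.
E (knave): "A is a knave" — False. ✓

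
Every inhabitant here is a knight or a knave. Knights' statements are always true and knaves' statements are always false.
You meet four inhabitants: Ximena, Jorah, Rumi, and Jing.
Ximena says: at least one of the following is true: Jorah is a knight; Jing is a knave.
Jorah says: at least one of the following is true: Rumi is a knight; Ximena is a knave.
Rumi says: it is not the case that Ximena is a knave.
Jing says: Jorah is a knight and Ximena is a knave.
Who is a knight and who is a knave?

Ximena is a knight, Jorah is a knight, Rumi is a knight, and Jing is a knave.

Suppose Ximena is a knave. Then Ximena's statement "at least one of the following is true: Jorah is a knight; Jing is a knave" would have to be false. Checking the 8 ways to assign the others, none is consistent with every speaker.
(For instance, with Jorah=knight, Rumi=knight, Jing=knave, Ximena's claim "at least one of the following is true: Jorah is a knight; Jing is a knave" comes out true where it would need to be false.)
So Ximena must be a knight, making "at least one of the following is true: Jorah is a knight; Jing is a knave" true. Taking Ximena=knight, Jorah=knight, Rumi=knight, Jing=knave, each remaining statement checks out:
  Jorah (knight): "at least one of the following is true: Rumi is a knight; Ximena is a knave" — true. ✓
  Rumi (knight): "it is not the case that Ximena is a knave" — true. ✓
  Jing (knave): "Jorah is a knight and Ximena is a knave" — false. ✓
This is the unique consistent assignment.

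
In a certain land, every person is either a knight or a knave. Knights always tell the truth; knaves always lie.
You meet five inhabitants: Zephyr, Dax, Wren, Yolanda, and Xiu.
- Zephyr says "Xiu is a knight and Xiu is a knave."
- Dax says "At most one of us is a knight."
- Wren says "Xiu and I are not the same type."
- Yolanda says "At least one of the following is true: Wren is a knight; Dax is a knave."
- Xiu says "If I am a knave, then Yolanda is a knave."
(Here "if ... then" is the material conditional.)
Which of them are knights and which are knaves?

Suppose Zephyr is a knight. Then Zephyr's statement "Xiu is a knight and Xiu is a knave" would have to be true. Checking the 16 ways to assign the others, none is consistent with every speaker.
(For instance, with Dax=knave, Wren=knight, Yolanda=knight, Xiu=knave, Zephyr's claim "Xiu is a knight and Xiu is a knave" comes out false where it would need to be true.)
So Zephyr must be a knave, making "Xiu is a knight and Xiu is a knave" false. Taking Zephyr=knave, Dax=knave, Wren=knight, Yolanda=knight, Xiu=knave, each remaining statement checks out:
  Dax (knave): "at most one of us is a knight" — false. ✓
  Wren (knight): "Xiu and I are not the same type" — true. ✓
  Yolanda (knight): "at least one of the following is true: Wren is a knight; Dax is a knave" — true. ✓
  Xiu (knave): "if I am a knave, then Yolanda is a knave" — false. ✓
This is the unique consistent assignment.

Zephyr is a knave, Dax is a knave, Wren is a knight, Yolanda is a knight, and Xiu is a knave.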